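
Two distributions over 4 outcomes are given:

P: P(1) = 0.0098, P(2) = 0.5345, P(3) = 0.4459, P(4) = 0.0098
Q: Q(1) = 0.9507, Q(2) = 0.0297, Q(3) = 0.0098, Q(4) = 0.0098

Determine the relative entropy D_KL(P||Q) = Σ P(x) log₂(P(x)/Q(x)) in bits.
4.6199 bits

D_KL(P||Q) = Σ P(x) log₂(P(x)/Q(x))

Computing term by term:
  P(1)·log₂(P(1)/Q(1)) = 0.0098·log₂(0.0098/0.9507) = -0.06468
  P(2)·log₂(P(2)/Q(2)) = 0.5345·log₂(0.5345/0.0297) = 2.22868
  P(3)·log₂(P(3)/Q(3)) = 0.4459·log₂(0.4459/0.0098) = 2.45593
  P(4)·log₂(P(4)/Q(4)) = 0.0098·log₂(0.0098/0.0098) = 0.00000

D_KL(P||Q) = -0.06468 + 2.22868 + 2.45593 + 0.00000 = 4.61993 ≈ 4.6199 bits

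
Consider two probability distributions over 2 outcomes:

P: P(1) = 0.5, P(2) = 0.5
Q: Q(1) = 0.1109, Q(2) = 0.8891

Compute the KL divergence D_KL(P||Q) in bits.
0.6711 bits

D_KL(P||Q) = Σ P(x) log₂(P(x)/Q(x))

Computing term by term:
  P(1)·log₂(P(1)/Q(1)) = 0.5·log₂(0.5/0.1109) = 1.08633
  P(2)·log₂(P(2)/Q(2)) = 0.5·log₂(0.5/0.8891) = -0.41521

D_KL(P||Q) = 1.08633 - 0.41521 = 0.67112 ≈ 0.6711 bits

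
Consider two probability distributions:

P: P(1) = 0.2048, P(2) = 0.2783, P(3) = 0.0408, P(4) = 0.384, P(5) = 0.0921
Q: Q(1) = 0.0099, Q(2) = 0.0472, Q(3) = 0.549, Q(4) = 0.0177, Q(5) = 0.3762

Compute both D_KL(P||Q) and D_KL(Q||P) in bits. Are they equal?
D_KL(P||Q) = 2.9722 bits, D_KL(Q||P) = 2.5799 bits. No, they are not equal.

D_KL(P||Q) = Σ P(x) log₂(P(x)/Q(x))

Computing term by term:
  P(1)·log₂(P(1)/Q(1)) = 0.2048·log₂(0.2048/0.0099) = 0.89511
  P(2)·log₂(P(2)/Q(2)) = 0.2783·log₂(0.2783/0.0472) = 0.71239
  P(3)·log₂(P(3)/Q(3)) = 0.0408·log₂(0.0408/0.549) = -0.15301
  P(4)·log₂(P(4)/Q(4)) = 0.384·log₂(0.384/0.0177) = 1.70469
  P(5)·log₂(P(5)/Q(5)) = 0.0921·log₂(0.0921/0.3762) = -0.18698

D_KL(P||Q) = 0.89511 + 0.71239 - 0.15301 + 1.70469 - 0.18698 = 2.97220 ≈ 2.9722 bits

D_KL(Q||P) = Σ Q(x) log₂(Q(x)/P(x))

Computing term by term:
  Q(1)·log₂(Q(1)/P(1)) = 0.0099·log₂(0.0099/0.2048) = -0.04327
  Q(2)·log₂(Q(2)/P(2)) = 0.0472·log₂(0.0472/0.2783) = -0.12082
  Q(3)·log₂(Q(3)/P(3)) = 0.549·log₂(0.549/0.0408) = 2.05884
  Q(4)·log₂(Q(4)/P(4)) = 0.0177·log₂(0.0177/0.384) = -0.07858
  Q(5)·log₂(Q(5)/P(5)) = 0.3762·log₂(0.3762/0.0921) = 0.76377

D_KL(Q||P) = -0.04327 - 0.12082 + 2.05884 - 0.07858 + 0.76377 = 2.57994 ≈ 2.5799 bits

These are NOT equal (difference: 0.3923 bits). KL divergence is asymmetric: D_KL(P||Q) ≠ D_KL(Q||P) in general.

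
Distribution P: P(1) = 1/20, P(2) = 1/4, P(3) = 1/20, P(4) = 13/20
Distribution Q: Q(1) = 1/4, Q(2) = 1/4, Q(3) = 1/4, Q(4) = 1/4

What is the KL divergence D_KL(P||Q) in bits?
0.6638 bits

D_KL(P||Q) = Σ P(x) log₂(P(x)/Q(x))

Computing term by term:
  P(1)·log₂(P(1)/Q(1)) = (1/20)·log₂((1/20)/(1/4)) = -0.11610
  P(2)·log₂(P(2)/Q(2)) = (1/4)·log₂((1/4)/(1/4)) = 0.00000
  P(3)·log₂(P(3)/Q(3)) = (1/20)·log₂((1/20)/(1/4)) = -0.11610
  P(4)·log₂(P(4)/Q(4)) = (13/20)·log₂((13/20)/(1/4)) = 0.89603

D_KL(P||Q) = -0.11610 + 0.00000 - 0.11610 + 0.89603 = 0.66383 ≈ 0.6638 bits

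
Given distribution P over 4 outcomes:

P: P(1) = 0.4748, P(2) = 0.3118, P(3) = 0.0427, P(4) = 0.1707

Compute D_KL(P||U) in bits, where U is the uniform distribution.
0.3359 bits

U(i) = 1/4 for all i

D_KL(P||U) = Σ P(x) log₂(P(x) / (1/4))
           = Σ P(x) log₂(P(x)) + log₂(4)
           = log₂(4) - H(P)

H(P) = -Σ P(x) log₂(P(x)):
  -P(1)·log₂(P(1)) = -(0.4748)·log₂(0.4748) = 0.51022
  -P(2)·log₂(P(2)) = -(0.3118)·log₂(0.3118) = 0.52423
  -P(3)·log₂(P(3)) = -(0.0427)·log₂(0.0427) = 0.19427
  -P(4)·log₂(P(4)) = -(0.1707)·log₂(0.1707) = 0.43536
H(P) = 0.51022 + 0.52423 + 0.19427 + 0.43536 = 1.66408 bits

log₂(4) = 2.00000 bits

D_KL(P||U) = 2.00000 - 1.66408 = 0.33592 ≈ 0.3359 bits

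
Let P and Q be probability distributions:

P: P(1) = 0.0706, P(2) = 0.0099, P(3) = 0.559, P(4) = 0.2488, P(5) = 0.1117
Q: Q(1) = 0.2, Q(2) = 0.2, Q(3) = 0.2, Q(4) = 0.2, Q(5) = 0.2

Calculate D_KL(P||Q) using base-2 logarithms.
0.6644 bits

D_KL(P||Q) = Σ P(x) log₂(P(x)/Q(x))

Computing term by term:
  P(1)·log₂(P(1)/Q(1)) = 0.0706·log₂(0.0706/0.2) = -0.10606
  P(2)·log₂(P(2)/Q(2)) = 0.0099·log₂(0.0099/0.2) = -0.04293
  P(3)·log₂(P(3)/Q(3)) = 0.559·log₂(0.559/0.2) = 0.82891
  P(4)·log₂(P(4)/Q(4)) = 0.2488·log₂(0.2488/0.2) = 0.07837
  P(5)·log₂(P(5)/Q(5)) = 0.1117·log₂(0.1117/0.2) = -0.09387

D_KL(P||Q) = -0.10606 - 0.04293 + 0.82891 + 0.07837 - 0.09387 = 0.66442 ≈ 0.6644 bits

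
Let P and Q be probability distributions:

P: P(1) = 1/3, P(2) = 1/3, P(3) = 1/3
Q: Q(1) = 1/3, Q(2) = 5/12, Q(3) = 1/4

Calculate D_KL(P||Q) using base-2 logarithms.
0.0310 bits

D_KL(P||Q) = Σ P(x) log₂(P(x)/Q(x))

Computing term by term:
  P(1)·log₂(P(1)/Q(1)) = (1/3)·log₂((1/3)/(1/3)) = 0.00000
  P(2)·log₂(P(2)/Q(2)) = (1/3)·log₂((1/3)/(5/12)) = -0.10731
  P(3)·log₂(P(3)/Q(3)) = (1/3)·log₂((1/3)/(1/4)) = 0.13835

D_KL(P||Q) = 0.00000 - 0.10731 + 0.13835 = 0.03104 ≈ 0.0310 bits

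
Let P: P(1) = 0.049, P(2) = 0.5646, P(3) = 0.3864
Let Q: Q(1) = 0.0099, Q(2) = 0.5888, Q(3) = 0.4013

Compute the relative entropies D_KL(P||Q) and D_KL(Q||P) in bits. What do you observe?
D_KL(P||Q) = 0.0578 bits, D_KL(Q||P) = 0.0347 bits. The two directions give different values (D_KL(P||Q) exceeds D_KL(Q||P) by 0.0231 bits): KL divergence is asymmetric.

D_KL(P||Q) = Σ P(x) log₂(P(x)/Q(x))

Computing term by term:
  P(1)·log₂(P(1)/Q(1)) = 0.049·log₂(0.049/0.0099) = 0.11306
  P(2)·log₂(P(2)/Q(2)) = 0.5646·log₂(0.5646/0.5888) = -0.03419
  P(3)·log₂(P(3)/Q(3)) = 0.3864·log₂(0.3864/0.4013) = -0.02109

D_KL(P||Q) = 0.11306 - 0.03419 - 0.02109 = 0.05778 ≈ 0.0578 bits

D_KL(Q||P) = Σ Q(x) log₂(Q(x)/P(x))

Computing term by term:
  Q(1)·log₂(Q(1)/P(1)) = 0.0099·log₂(0.0099/0.049) = -0.02284
  Q(2)·log₂(Q(2)/P(2)) = 0.5888·log₂(0.5888/0.5646) = 0.03565
  Q(3)·log₂(Q(3)/P(3)) = 0.4013·log₂(0.4013/0.3864) = 0.02191

D_KL(Q||P) = -0.02284 + 0.03565 + 0.02191 = 0.03472 ≈ 0.0347 bits

These are NOT equal (difference: 0.0231 bits). KL divergence is asymmetric: D_KL(P||Q) ≠ D_KL(Q||P) in general.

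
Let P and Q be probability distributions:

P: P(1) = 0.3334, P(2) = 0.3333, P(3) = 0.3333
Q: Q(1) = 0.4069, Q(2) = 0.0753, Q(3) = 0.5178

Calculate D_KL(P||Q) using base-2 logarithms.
0.4076 bits

D_KL(P||Q) = Σ P(x) log₂(P(x)/Q(x))

Computing term by term:
  P(1)·log₂(P(1)/Q(1)) = 0.3334·log₂(0.3334/0.4069) = -0.09583
  P(2)·log₂(P(2)/Q(2)) = 0.3333·log₂(0.3333/0.0753) = 0.71529
  P(3)·log₂(P(3)/Q(3)) = 0.3333·log₂(0.3333/0.5178) = -0.21184

D_KL(P||Q) = -0.09583 + 0.71529 - 0.21184 = 0.40762 ≈ 0.4076 bits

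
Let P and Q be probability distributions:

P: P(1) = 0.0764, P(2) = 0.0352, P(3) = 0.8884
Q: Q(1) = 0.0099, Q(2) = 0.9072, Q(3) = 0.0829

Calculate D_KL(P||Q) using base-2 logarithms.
3.1001 bits

D_KL(P||Q) = Σ P(x) log₂(P(x)/Q(x))

Computing term by term:
  P(1)·log₂(P(1)/Q(1)) = 0.0764·log₂(0.0764/0.0099) = 0.22523
  P(2)·log₂(P(2)/Q(2)) = 0.0352·log₂(0.0352/0.9072) = -0.16501
  P(3)·log₂(P(3)/Q(3)) = 0.8884·log₂(0.8884/0.0829) = 3.03990

D_KL(P||Q) = 0.22523 - 0.16501 + 3.03990 = 3.10012 ≈ 3.1001 bits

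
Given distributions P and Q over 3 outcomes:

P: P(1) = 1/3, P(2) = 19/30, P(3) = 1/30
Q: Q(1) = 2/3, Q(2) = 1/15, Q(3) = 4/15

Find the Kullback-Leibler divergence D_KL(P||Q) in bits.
1.6237 bits

D_KL(P||Q) = Σ P(x) log₂(P(x)/Q(x))

Computing term by term:
  P(1)·log₂(P(1)/Q(1)) = (1/3)·log₂((1/3)/(2/3)) = -0.33333
  P(2)·log₂(P(2)/Q(2)) = (19/30)·log₂((19/30)/(1/15)) = 2.05702
  P(3)·log₂(P(3)/Q(3)) = (1/30)·log₂((1/30)/(4/15)) = -0.10000

D_KL(P||Q) = -0.33333 + 2.05702 - 0.10000 = 1.62369 ≈ 1.6237 bits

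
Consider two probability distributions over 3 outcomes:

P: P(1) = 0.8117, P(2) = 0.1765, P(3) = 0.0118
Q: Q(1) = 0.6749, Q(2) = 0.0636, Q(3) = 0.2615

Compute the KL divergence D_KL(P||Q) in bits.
0.4233 bits

D_KL(P||Q) = Σ P(x) log₂(P(x)/Q(x))

Computing term by term:
  P(1)·log₂(P(1)/Q(1)) = 0.8117·log₂(0.8117/0.6749) = 0.21613
  P(2)·log₂(P(2)/Q(2)) = 0.1765·log₂(0.1765/0.0636) = 0.25991
  P(3)·log₂(P(3)/Q(3)) = 0.0118·log₂(0.0118/0.2615) = -0.05275

D_KL(P||Q) = 0.21613 + 0.25991 - 0.05275 = 0.42329 ≈ 0.4233 bits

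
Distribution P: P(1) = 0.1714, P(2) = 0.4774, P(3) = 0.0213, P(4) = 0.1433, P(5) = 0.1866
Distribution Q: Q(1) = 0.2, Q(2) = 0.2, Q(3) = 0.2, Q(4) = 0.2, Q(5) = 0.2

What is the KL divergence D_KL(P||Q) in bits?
0.4047 bits

D_KL(P||Q) = Σ P(x) log₂(P(x)/Q(x))

Computing term by term:
  P(1)·log₂(P(1)/Q(1)) = 0.1714·log₂(0.1714/0.2) = -0.03816
  P(2)·log₂(P(2)/Q(2)) = 0.4774·log₂(0.4774/0.2) = 0.59923
  P(3)·log₂(P(3)/Q(3)) = 0.0213·log₂(0.0213/0.2) = -0.06882
  P(4)·log₂(P(4)/Q(4)) = 0.1433·log₂(0.1433/0.2) = -0.06892
  P(5)·log₂(P(5)/Q(5)) = 0.1866·log₂(0.1866/0.2) = -0.01867

D_KL(P||Q) = -0.03816 + 0.59923 - 0.06882 - 0.06892 - 0.01867 = 0.40466 ≈ 0.4047 bits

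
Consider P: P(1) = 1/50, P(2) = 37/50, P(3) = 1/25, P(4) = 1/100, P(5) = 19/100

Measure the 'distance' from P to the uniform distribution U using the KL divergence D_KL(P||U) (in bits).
1.1802 bits

U(i) = 1/5 for all i

D_KL(P||U) = Σ P(x) log₂(P(x) / (1/5))
           = Σ P(x) log₂(P(x)) + log₂(5)
           = log₂(5) - H(P)

H(P) = -Σ P(x) log₂(P(x)):
  -P(1)·log₂(P(1)) = -(1/50)·log₂(1/50) = 0.11288
  -P(2)·log₂(P(2)) = -(37/50)·log₂(37/50) = 0.32146
  -P(3)·log₂(P(3)) = -(1/25)·log₂(1/25) = 0.18575
  -P(4)·log₂(P(4)) = -(1/100)·log₂(1/100) = 0.06644
  -P(5)·log₂(P(5)) = -(19/100)·log₂(19/100) = 0.45523
H(P) = 0.11288 + 0.32146 + 0.18575 + 0.06644 + 0.45523 = 1.14176 bits

log₂(5) = 2.32193 bits

D_KL(P||U) = 2.32193 - 1.14176 = 1.18017 ≈ 1.1802 bits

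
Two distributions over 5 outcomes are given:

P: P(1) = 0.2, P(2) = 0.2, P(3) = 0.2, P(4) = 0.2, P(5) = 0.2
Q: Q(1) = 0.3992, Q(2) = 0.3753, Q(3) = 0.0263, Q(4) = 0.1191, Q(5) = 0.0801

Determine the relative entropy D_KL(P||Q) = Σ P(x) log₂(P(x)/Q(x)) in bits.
0.6179 bits

D_KL(P||Q) = Σ P(x) log₂(P(x)/Q(x))

Computing term by term:
  P(1)·log₂(P(1)/Q(1)) = 0.2·log₂(0.2/0.3992) = -0.19942
  P(2)·log₂(P(2)/Q(2)) = 0.2·log₂(0.2/0.3753) = -0.18161
  P(3)·log₂(P(3)/Q(3)) = 0.2·log₂(0.2/0.0263) = 0.58537
  P(4)·log₂(P(4)/Q(4)) = 0.2·log₂(0.2/0.1191) = 0.14957
  P(5)·log₂(P(5)/Q(5)) = 0.2·log₂(0.2/0.0801) = 0.26403

D_KL(P||Q) = -0.19942 - 0.18161 + 0.58537 + 0.14957 + 0.26403 = 0.61794 ≈ 0.6179 bits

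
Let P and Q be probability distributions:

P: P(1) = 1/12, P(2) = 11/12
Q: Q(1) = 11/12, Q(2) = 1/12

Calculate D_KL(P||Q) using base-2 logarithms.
2.8829 bits

D_KL(P||Q) = Σ P(x) log₂(P(x)/Q(x))

Computing term by term:
  P(1)·log₂(P(1)/Q(1)) = (1/12)·log₂((1/12)/(11/12)) = -0.28829
  P(2)·log₂(P(2)/Q(2)) = (11/12)·log₂((11/12)/(1/12)) = 3.17115

D_KL(P||Q) = -0.28829 + 3.17115 = 2.88286 ≈ 2.8829 bits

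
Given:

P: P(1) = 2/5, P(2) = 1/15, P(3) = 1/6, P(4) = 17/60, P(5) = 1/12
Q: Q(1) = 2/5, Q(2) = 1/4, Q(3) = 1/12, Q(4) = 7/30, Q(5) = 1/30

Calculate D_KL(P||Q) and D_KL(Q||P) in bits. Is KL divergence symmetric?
D_KL(P||Q) = 0.2291 bits, D_KL(Q||P) = 0.2840 bits. No, KL divergence is not symmetric.

D_KL(P||Q) = Σ P(x) log₂(P(x)/Q(x))

Computing term by term:
  P(1)·log₂(P(1)/Q(1)) = (2/5)·log₂((2/5)/(2/5)) = 0.00000
  P(2)·log₂(P(2)/Q(2)) = (1/15)·log₂((1/15)/(1/4)) = -0.12713
  P(3)·log₂(P(3)/Q(3)) = (1/6)·log₂((1/6)/(1/12)) = 0.16667
  P(4)·log₂(P(4)/Q(4)) = (17/60)·log₂((17/60)/(7/30)) = 0.07936
  P(5)·log₂(P(5)/Q(5)) = (1/12)·log₂((1/12)/(1/30)) = 0.11016

D_KL(P||Q) = 0.00000 - 0.12713 + 0.16667 + 0.07936 + 0.11016 = 0.22906 ≈ 0.2291 bits

D_KL(Q||P) = Σ Q(x) log₂(Q(x)/P(x))

Computing term by term:
  Q(1)·log₂(Q(1)/P(1)) = (2/5)·log₂((2/5)/(2/5)) = 0.00000
  Q(2)·log₂(Q(2)/P(2)) = (1/4)·log₂((1/4)/(1/15)) = 0.47672
  Q(3)·log₂(Q(3)/P(3)) = (1/12)·log₂((1/12)/(1/6)) = -0.08333
  Q(4)·log₂(Q(4)/P(4)) = (7/30)·log₂((7/30)/(17/60)) = -0.06536
  Q(5)·log₂(Q(5)/P(5)) = (1/30)·log₂((1/30)/(1/12)) = -0.04406

D_KL(Q||P) = 0.00000 + 0.47672 - 0.08333 - 0.06536 - 0.04406 = 0.28397 ≈ 0.2840 bits

These are NOT equal (difference: 0.0549 bits). KL divergence is asymmetric: D_KL(P||Q) ≠ D_KL(Q||P) in general.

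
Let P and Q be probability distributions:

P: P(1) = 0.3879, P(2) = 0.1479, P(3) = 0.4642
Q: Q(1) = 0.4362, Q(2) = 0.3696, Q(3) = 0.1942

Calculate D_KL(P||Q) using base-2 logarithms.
0.3225 bits

D_KL(P||Q) = Σ P(x) log₂(P(x)/Q(x))

Computing term by term:
  P(1)·log₂(P(1)/Q(1)) = 0.3879·log₂(0.3879/0.4362) = -0.06567
  P(2)·log₂(P(2)/Q(2)) = 0.1479·log₂(0.1479/0.3696) = -0.19543
  P(3)·log₂(P(3)/Q(3)) = 0.4642·log₂(0.4642/0.1942) = 0.58359

D_KL(P||Q) = -0.06567 - 0.19543 + 0.58359 = 0.32249 ≈ 0.3225 bits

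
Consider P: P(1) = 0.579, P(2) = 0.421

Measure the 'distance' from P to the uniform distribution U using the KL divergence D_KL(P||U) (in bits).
0.0181 bits

U(i) = 1/2 for all i

D_KL(P||U) = Σ P(x) log₂(P(x) / (1/2))
           = Σ P(x) log₂(P(x)) + log₂(2)
           = log₂(2) - H(P)

H(P) = -Σ P(x) log₂(P(x)):
  -P(1)·log₂(P(1)) = -(0.579)·log₂(0.579) = 0.45646
  -P(2)·log₂(P(2)) = -(0.421)·log₂(0.421) = 0.52545
H(P) = 0.45646 + 0.52545 = 0.98191 bits

log₂(2) = 1.00000 bits

D_KL(P||U) = 1.00000 - 0.98191 = 0.01809 ≈ 0.0181 bits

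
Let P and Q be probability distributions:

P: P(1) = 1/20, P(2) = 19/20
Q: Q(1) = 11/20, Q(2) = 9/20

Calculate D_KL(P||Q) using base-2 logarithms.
0.8511 bits

D_KL(P||Q) = Σ P(x) log₂(P(x)/Q(x))

Computing term by term:
  P(1)·log₂(P(1)/Q(1)) = (1/20)·log₂((1/20)/(11/20)) = -0.17297
  P(2)·log₂(P(2)/Q(2)) = (19/20)·log₂((19/20)/(9/20)) = 1.02410

D_KL(P||Q) = -0.17297 + 1.02410 = 0.85113 ≈ 0.8511 bits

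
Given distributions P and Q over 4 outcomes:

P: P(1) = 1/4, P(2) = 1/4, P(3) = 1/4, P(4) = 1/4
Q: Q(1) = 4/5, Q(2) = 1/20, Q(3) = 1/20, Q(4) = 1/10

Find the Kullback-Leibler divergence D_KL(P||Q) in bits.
1.0719 bits

D_KL(P||Q) = Σ P(x) log₂(P(x)/Q(x))

Computing term by term:
  P(1)·log₂(P(1)/Q(1)) = (1/4)·log₂((1/4)/(4/5)) = -0.41952
  P(2)·log₂(P(2)/Q(2)) = (1/4)·log₂((1/4)/(1/20)) = 0.58048
  P(3)·log₂(P(3)/Q(3)) = (1/4)·log₂((1/4)/(1/20)) = 0.58048
  P(4)·log₂(P(4)/Q(4)) = (1/4)·log₂((1/4)/(1/10)) = 0.33048

D_KL(P||Q) = -0.41952 + 0.58048 + 0.58048 + 0.33048 = 1.07192 ≈ 1.0719 bits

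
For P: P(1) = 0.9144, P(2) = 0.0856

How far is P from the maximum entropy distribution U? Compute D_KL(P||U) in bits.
0.5784 bits

U(i) = 1/2 for all i

D_KL(P||U) = Σ P(x) log₂(P(x) / (1/2))
           = Σ P(x) log₂(P(x)) + log₂(2)
           = log₂(2) - H(P)

H(P) = -Σ P(x) log₂(P(x)):
  -P(1)·log₂(P(1)) = -(0.9144)·log₂(0.9144) = 0.11805
  -P(2)·log₂(P(2)) = -(0.0856)·log₂(0.0856) = 0.30356
H(P) = 0.11805 + 0.30356 = 0.42161 bits

log₂(2) = 1.00000 bits

D_KL(P||U) = 1.00000 - 0.42161 = 0.57839 ≈ 0.5784 bits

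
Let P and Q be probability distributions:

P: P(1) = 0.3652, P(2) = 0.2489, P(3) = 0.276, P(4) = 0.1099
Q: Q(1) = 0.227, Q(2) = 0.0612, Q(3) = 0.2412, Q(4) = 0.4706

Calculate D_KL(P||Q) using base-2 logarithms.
0.5774 bits

D_KL(P||Q) = Σ P(x) log₂(P(x)/Q(x))

Computing term by term:
  P(1)·log₂(P(1)/Q(1)) = 0.3652·log₂(0.3652/0.227) = 0.25053
  P(2)·log₂(P(2)/Q(2)) = 0.2489·log₂(0.2489/0.0612) = 0.50376
  P(3)·log₂(P(3)/Q(3)) = 0.276·log₂(0.276/0.2412) = 0.05366
  P(4)·log₂(P(4)/Q(4)) = 0.1099·log₂(0.1099/0.4706) = -0.23060

D_KL(P||Q) = 0.25053 + 0.50376 + 0.05366 - 0.23060 = 0.57735 ≈ 0.5774 bits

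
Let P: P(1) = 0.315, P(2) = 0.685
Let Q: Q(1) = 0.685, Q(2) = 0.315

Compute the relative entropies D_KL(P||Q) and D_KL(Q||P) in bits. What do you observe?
D_KL(P||Q) = 0.4147 bits, D_KL(Q||P) = 0.4147 bits. The two directions give the same value here, because Q is a self-inverse relabeling of P; in general KL divergence is asymmetric.

D_KL(P||Q) = Σ P(x) log₂(P(x)/Q(x))

Computing term by term:
  P(1)·log₂(P(1)/Q(1)) = 0.315·log₂(0.315/0.685) = -0.35304
  P(2)·log₂(P(2)/Q(2)) = 0.685·log₂(0.685/0.315) = 0.76772

D_KL(P||Q) = -0.35304 + 0.76772 = 0.41468 ≈ 0.4147 bits

D_KL(Q||P) = Σ Q(x) log₂(Q(x)/P(x))

Computing term by term:
  Q(1)·log₂(Q(1)/P(1)) = 0.685·log₂(0.685/0.315) = 0.76772
  Q(2)·log₂(Q(2)/P(2)) = 0.315·log₂(0.315/0.685) = -0.35304

D_KL(Q||P) = 0.76772 - 0.35304 = 0.41468 ≈ 0.4147 bits

These ARE equal here. Q is P with outcomes relabeled (Q(1) = P(2), Q(2) = P(1)) by a relabeling that is its own inverse, so the two sums contain exactly the same terms in a different order. This is a special case — KL divergence is not symmetric in general: D_KL(P||Q) ≠ D_KL(Q||P) for most P, Q.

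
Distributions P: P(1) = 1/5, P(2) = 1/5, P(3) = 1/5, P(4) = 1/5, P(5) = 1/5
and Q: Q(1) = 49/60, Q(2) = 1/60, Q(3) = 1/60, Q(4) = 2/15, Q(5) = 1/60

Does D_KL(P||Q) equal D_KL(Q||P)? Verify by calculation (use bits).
D_KL(P||Q) = 1.8620 bits, D_KL(Q||P) = 1.4004 bits. No — D_KL(P||Q) ≠ D_KL(Q||P) for this pair.

D_KL(P||Q) = Σ P(x) log₂(P(x)/Q(x))

Computing term by term:
  P(1)·log₂(P(1)/Q(1)) = (1/5)·log₂((1/5)/(49/60)) = -0.40595
  P(2)·log₂(P(2)/Q(2)) = (1/5)·log₂((1/5)/(1/60)) = 0.71699
  P(3)·log₂(P(3)/Q(3)) = (1/5)·log₂((1/5)/(1/60)) = 0.71699
  P(4)·log₂(P(4)/Q(4)) = (1/5)·log₂((1/5)/(2/15)) = 0.11699
  P(5)·log₂(P(5)/Q(5)) = (1/5)·log₂((1/5)/(1/60)) = 0.71699

D_KL(P||Q) = -0.40595 + 0.71699 + 0.71699 + 0.11699 + 0.71699 = 1.86201 ≈ 1.8620 bits

D_KL(Q||P) = Σ Q(x) log₂(Q(x)/P(x))

Computing term by term:
  Q(1)·log₂(Q(1)/P(1)) = (49/60)·log₂((49/60)/(1/5)) = 1.65763
  Q(2)·log₂(Q(2)/P(2)) = (1/60)·log₂((1/60)/(1/5)) = -0.05975
  Q(3)·log₂(Q(3)/P(3)) = (1/60)·log₂((1/60)/(1/5)) = -0.05975
  Q(4)·log₂(Q(4)/P(4)) = (2/15)·log₂((2/15)/(1/5)) = -0.07800
  Q(5)·log₂(Q(5)/P(5)) = (1/60)·log₂((1/60)/(1/5)) = -0.05975

D_KL(Q||P) = 1.65763 - 0.05975 - 0.05975 - 0.07800 - 0.05975 = 1.40038 ≈ 1.4004 bits

These are NOT equal (difference: 0.4616 bits). KL divergence is asymmetric: D_KL(P||Q) ≠ D_KL(Q||P) in general.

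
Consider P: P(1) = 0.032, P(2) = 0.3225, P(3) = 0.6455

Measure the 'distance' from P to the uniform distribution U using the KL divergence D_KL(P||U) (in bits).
0.4919 bits

U(i) = 1/3 for all i

D_KL(P||U) = Σ P(x) log₂(P(x) / (1/3))
           = Σ P(x) log₂(P(x)) + log₂(3)
           = log₂(3) - H(P)

H(P) = -Σ P(x) log₂(P(x)):
  -P(1)·log₂(P(1)) = -(0.032)·log₂(0.032) = 0.15891
  -P(2)·log₂(P(2)) = -(0.3225)·log₂(0.3225) = 0.52652
  -P(3)·log₂(P(3)) = -(0.6455)·log₂(0.6455) = 0.40764
H(P) = 0.15891 + 0.52652 + 0.40764 = 1.09307 bits

log₂(3) = 1.58496 bits

D_KL(P||U) = 1.58496 - 1.09307 = 0.49189 ≈ 0.4919 bits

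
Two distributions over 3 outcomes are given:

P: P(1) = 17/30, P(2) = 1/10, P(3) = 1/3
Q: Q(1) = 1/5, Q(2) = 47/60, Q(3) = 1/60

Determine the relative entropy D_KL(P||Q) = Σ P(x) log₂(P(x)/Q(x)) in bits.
1.9951 bits

D_KL(P||Q) = Σ P(x) log₂(P(x)/Q(x))

Computing term by term:
  P(1)·log₂(P(1)/Q(1)) = (17/30)·log₂((17/30)/(1/5)) = 0.85142
  P(2)·log₂(P(2)/Q(2)) = (1/10)·log₂((1/10)/(47/60)) = -0.29696
  P(3)·log₂(P(3)/Q(3)) = (1/3)·log₂((1/3)/(1/60)) = 1.44064

D_KL(P||Q) = 0.85142 - 0.29696 + 1.44064 = 1.99510 ≈ 1.9951 bits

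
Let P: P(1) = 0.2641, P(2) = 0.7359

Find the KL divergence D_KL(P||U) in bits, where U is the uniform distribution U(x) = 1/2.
0.1671 bits

U(i) = 1/2 for all i

D_KL(P||U) = Σ P(x) log₂(P(x) / (1/2))
           = Σ P(x) log₂(P(x)) + log₂(2)
           = log₂(2) - H(P)

H(P) = -Σ P(x) log₂(P(x)):
  -P(1)·log₂(P(1)) = -(0.2641)·log₂(0.2641) = 0.50729
  -P(2)·log₂(P(2)) = -(0.7359)·log₂(0.7359) = 0.32558
H(P) = 0.50729 + 0.32558 = 0.83287 bits

log₂(2) = 1.00000 bits

D_KL(P||U) = 1.00000 - 0.83287 = 0.16713 ≈ 0.1671 bits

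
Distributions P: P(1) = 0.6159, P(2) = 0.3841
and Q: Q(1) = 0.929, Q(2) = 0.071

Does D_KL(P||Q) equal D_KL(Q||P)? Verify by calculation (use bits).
D_KL(P||Q) = 0.5703 bits, D_KL(Q||P) = 0.3780 bits. No — D_KL(P||Q) ≠ D_KL(Q||P) for this pair.

D_KL(P||Q) = Σ P(x) log₂(P(x)/Q(x))

Computing term by term:
  P(1)·log₂(P(1)/Q(1)) = 0.6159·log₂(0.6159/0.929) = -0.36522
  P(2)·log₂(P(2)/Q(2)) = 0.3841·log₂(0.3841/0.071) = 0.93551

D_KL(P||Q) = -0.36522 + 0.93551 = 0.57029 ≈ 0.5703 bits

D_KL(Q||P) = Σ Q(x) log₂(Q(x)/P(x))

Computing term by term:
  Q(1)·log₂(Q(1)/P(1)) = 0.929·log₂(0.929/0.6159) = 0.55088
  Q(2)·log₂(Q(2)/P(2)) = 0.071·log₂(0.071/0.3841) = -0.17293

D_KL(Q||P) = 0.55088 - 0.17293 = 0.37795 ≈ 0.3780 bits

These are NOT equal (difference: 0.1923 bits). KL divergence is asymmetric: D_KL(P||Q) ≠ D_KL(Q||P) in general.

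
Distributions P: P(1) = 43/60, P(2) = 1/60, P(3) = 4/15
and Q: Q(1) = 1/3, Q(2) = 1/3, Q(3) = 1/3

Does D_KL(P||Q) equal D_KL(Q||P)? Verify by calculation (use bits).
D_KL(P||Q) = 0.6336 bits, D_KL(Q||P) = 1.1798 bits. No — D_KL(P||Q) ≠ D_KL(Q||P) for this pair.

D_KL(P||Q) = Σ P(x) log₂(P(x)/Q(x))

Computing term by term:
  P(1)·log₂(P(1)/Q(1)) = (43/60)·log₂((43/60)/(1/3)) = 0.79144
  P(2)·log₂(P(2)/Q(2)) = (1/60)·log₂((1/60)/(1/3)) = -0.07203
  P(3)·log₂(P(3)/Q(3)) = (4/15)·log₂((4/15)/(1/3)) = -0.08585

D_KL(P||Q) = 0.79144 - 0.07203 - 0.08585 = 0.63356 ≈ 0.6336 bits

D_KL(Q||P) = Σ Q(x) log₂(Q(x)/P(x))

Computing term by term:
  Q(1)·log₂(Q(1)/P(1)) = (1/3)·log₂((1/3)/(43/60)) = -0.36811
  Q(2)·log₂(Q(2)/P(2)) = (1/3)·log₂((1/3)/(1/60)) = 1.44064
  Q(3)·log₂(Q(3)/P(3)) = (1/3)·log₂((1/3)/(4/15)) = 0.10731

D_KL(Q||P) = -0.36811 + 1.44064 + 0.10731 = 1.17984 ≈ 1.1798 bits

These are NOT equal (difference: 0.5462 bits). KL divergence is asymmetric: D_KL(P||Q) ≠ D_KL(Q||P) in general.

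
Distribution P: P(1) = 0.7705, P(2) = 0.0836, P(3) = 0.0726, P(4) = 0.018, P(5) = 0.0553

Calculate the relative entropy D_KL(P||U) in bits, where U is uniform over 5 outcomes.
1.1228 bits

U(i) = 1/5 for all i

D_KL(P||U) = Σ P(x) log₂(P(x) / (1/5))
           = Σ P(x) log₂(P(x)) + log₂(5)
           = log₂(5) - H(P)

H(P) = -Σ P(x) log₂(P(x)):
  -P(1)·log₂(P(1)) = -(0.7705)·log₂(0.7705) = 0.28981
  -P(2)·log₂(P(2)) = -(0.0836)·log₂(0.0836) = 0.29932
  -P(3)·log₂(P(3)) = -(0.0726)·log₂(0.0726) = 0.27471
  -P(4)·log₂(P(4)) = -(0.018)·log₂(0.018) = 0.10433
  -P(5)·log₂(P(5)) = -(0.0553)·log₂(0.0553) = 0.23096
H(P) = 0.28981 + 0.29932 + 0.27471 + 0.10433 + 0.23096 = 1.19913 bits

log₂(5) = 2.32193 bits

D_KL(P||U) = 2.32193 - 1.19913 = 1.12280 ≈ 1.1228 bits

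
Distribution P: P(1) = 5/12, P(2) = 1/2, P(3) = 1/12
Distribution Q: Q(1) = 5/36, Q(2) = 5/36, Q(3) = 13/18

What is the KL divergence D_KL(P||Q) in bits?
1.3248 bits

D_KL(P||Q) = Σ P(x) log₂(P(x)/Q(x))

Computing term by term:
  P(1)·log₂(P(1)/Q(1)) = (5/12)·log₂((5/12)/(5/36)) = 0.66040
  P(2)·log₂(P(2)/Q(2)) = (1/2)·log₂((1/2)/(5/36)) = 0.92400
  P(3)·log₂(P(3)/Q(3)) = (1/12)·log₂((1/12)/(13/18)) = -0.25962

D_KL(P||Q) = 0.66040 + 0.92400 - 0.25962 = 1.32478 ≈ 1.3248 bits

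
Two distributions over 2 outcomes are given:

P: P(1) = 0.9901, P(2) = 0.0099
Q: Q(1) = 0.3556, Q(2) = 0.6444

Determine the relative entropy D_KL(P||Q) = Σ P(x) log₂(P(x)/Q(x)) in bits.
1.4031 bits

D_KL(P||Q) = Σ P(x) log₂(P(x)/Q(x))

Computing term by term:
  P(1)·log₂(P(1)/Q(1)) = 0.9901·log₂(0.9901/0.3556) = 1.46269
  P(2)·log₂(P(2)/Q(2)) = 0.0099·log₂(0.0099/0.6444) = -0.05964

D_KL(P||Q) = 1.46269 - 0.05964 = 1.40305 ≈ 1.4031 bits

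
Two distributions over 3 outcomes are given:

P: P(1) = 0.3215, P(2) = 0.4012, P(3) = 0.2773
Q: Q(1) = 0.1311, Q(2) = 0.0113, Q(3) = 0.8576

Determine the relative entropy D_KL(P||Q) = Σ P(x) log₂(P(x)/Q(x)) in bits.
2.0305 bits

D_KL(P||Q) = Σ P(x) log₂(P(x)/Q(x))

Computing term by term:
  P(1)·log₂(P(1)/Q(1)) = 0.3215·log₂(0.3215/0.1311) = 0.41607
  P(2)·log₂(P(2)/Q(2)) = 0.4012·log₂(0.4012/0.0113) = 2.06615
  P(3)·log₂(P(3)/Q(3)) = 0.2773·log₂(0.2773/0.8576) = -0.45168

D_KL(P||Q) = 0.41607 + 2.06615 - 0.45168 = 2.03054 ≈ 2.0305 bits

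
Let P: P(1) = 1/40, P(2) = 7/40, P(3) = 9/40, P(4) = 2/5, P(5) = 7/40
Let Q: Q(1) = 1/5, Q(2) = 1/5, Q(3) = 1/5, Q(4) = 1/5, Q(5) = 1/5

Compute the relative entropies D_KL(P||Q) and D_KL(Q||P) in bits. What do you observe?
D_KL(P||Q) = 0.2958 bits, D_KL(Q||P) = 0.4431 bits. The two directions give different values (D_KL(Q||P) exceeds D_KL(P||Q) by 0.1473 bits): KL divergence is asymmetric.

D_KL(P||Q) = Σ P(x) log₂(P(x)/Q(x))

Computing term by term:
  P(1)·log₂(P(1)/Q(1)) = (1/40)·log₂((1/40)/(1/5)) = -0.07500
  P(2)·log₂(P(2)/Q(2)) = (7/40)·log₂((7/40)/(1/5)) = -0.03371
  P(3)·log₂(P(3)/Q(3)) = (9/40)·log₂((9/40)/(1/5)) = 0.03823
  P(4)·log₂(P(4)/Q(4)) = (2/5)·log₂((2/5)/(1/5)) = 0.40000
  P(5)·log₂(P(5)/Q(5)) = (7/40)·log₂((7/40)/(1/5)) = -0.03371

D_KL(P||Q) = -0.07500 - 0.03371 + 0.03823 + 0.40000 - 0.03371 = 0.29581 ≈ 0.2958 bits

D_KL(Q||P) = Σ Q(x) log₂(Q(x)/P(x))

Computing term by term:
  Q(1)·log₂(Q(1)/P(1)) = (1/5)·log₂((1/5)/(1/40)) = 0.60000
  Q(2)·log₂(Q(2)/P(2)) = (1/5)·log₂((1/5)/(7/40)) = 0.03853
  Q(3)·log₂(Q(3)/P(3)) = (1/5)·log₂((1/5)/(9/40)) = -0.03399
  Q(4)·log₂(Q(4)/P(4)) = (1/5)·log₂((1/5)/(2/5)) = -0.20000
  Q(5)·log₂(Q(5)/P(5)) = (1/5)·log₂((1/5)/(7/40)) = 0.03853

D_KL(Q||P) = 0.60000 + 0.03853 - 0.03399 - 0.20000 + 0.03853 = 0.44307 ≈ 0.4431 bits

These are NOT equal (difference: 0.1473 bits). KL divergence is asymmetric: D_KL(P||Q) ≠ D_KL(Q||P) in general.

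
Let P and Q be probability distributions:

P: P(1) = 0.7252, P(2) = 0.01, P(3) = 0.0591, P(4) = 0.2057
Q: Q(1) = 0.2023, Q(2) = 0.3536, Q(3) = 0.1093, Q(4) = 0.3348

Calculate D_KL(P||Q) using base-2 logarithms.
1.0873 bits

D_KL(P||Q) = Σ P(x) log₂(P(x)/Q(x))

Computing term by term:
  P(1)·log₂(P(1)/Q(1)) = 0.7252·log₂(0.7252/0.2023) = 1.33573
  P(2)·log₂(P(2)/Q(2)) = 0.01·log₂(0.01/0.3536) = -0.05144
  P(3)·log₂(P(3)/Q(3)) = 0.0591·log₂(0.0591/0.1093) = -0.05243
  P(4)·log₂(P(4)/Q(4)) = 0.2057·log₂(0.2057/0.3348) = -0.14456

D_KL(P||Q) = 1.33573 - 0.05144 - 0.05243 - 0.14456 = 1.08730 ≈ 1.0873 bits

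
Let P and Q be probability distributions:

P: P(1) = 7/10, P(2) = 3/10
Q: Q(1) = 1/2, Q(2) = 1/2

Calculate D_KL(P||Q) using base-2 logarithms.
0.1187 bits

D_KL(P||Q) = Σ P(x) log₂(P(x)/Q(x))

Computing term by term:
  P(1)·log₂(P(1)/Q(1)) = (7/10)·log₂((7/10)/(1/2)) = 0.33980
  P(2)·log₂(P(2)/Q(2)) = (3/10)·log₂((3/10)/(1/2)) = -0.22109

D_KL(P||Q) = 0.33980 - 0.22109 = 0.11871 ≈ 0.1187 bits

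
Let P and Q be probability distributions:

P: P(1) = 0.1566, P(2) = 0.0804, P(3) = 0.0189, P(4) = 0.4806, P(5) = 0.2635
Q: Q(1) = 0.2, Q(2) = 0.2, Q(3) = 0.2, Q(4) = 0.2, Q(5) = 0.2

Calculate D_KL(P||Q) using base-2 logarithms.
0.4874 bits

D_KL(P||Q) = Σ P(x) log₂(P(x)/Q(x))

Computing term by term:
  P(1)·log₂(P(1)/Q(1)) = 0.1566·log₂(0.1566/0.2) = -0.05527
  P(2)·log₂(P(2)/Q(2)) = 0.0804·log₂(0.0804/0.2) = -0.10570
  P(3)·log₂(P(3)/Q(3)) = 0.0189·log₂(0.0189/0.2) = -0.06433
  P(4)·log₂(P(4)/Q(4)) = 0.4806·log₂(0.4806/0.2) = 0.60788
  P(5)·log₂(P(5)/Q(5)) = 0.2635·log₂(0.2635/0.2) = 0.10482

D_KL(P||Q) = -0.05527 - 0.10570 - 0.06433 + 0.60788 + 0.10482 = 0.48740 ≈ 0.4874 bits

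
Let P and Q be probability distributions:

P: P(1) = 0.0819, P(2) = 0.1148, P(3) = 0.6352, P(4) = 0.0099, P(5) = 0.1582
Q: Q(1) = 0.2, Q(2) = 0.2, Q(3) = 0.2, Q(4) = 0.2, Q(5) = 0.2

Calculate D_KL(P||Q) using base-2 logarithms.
0.7651 bits

D_KL(P||Q) = Σ P(x) log₂(P(x)/Q(x))

Computing term by term:
  P(1)·log₂(P(1)/Q(1)) = 0.0819·log₂(0.0819/0.2) = -0.10549
  P(2)·log₂(P(2)/Q(2)) = 0.1148·log₂(0.1148/0.2) = -0.09194
  P(3)·log₂(P(3)/Q(3)) = 0.6352·log₂(0.6352/0.2) = 1.05901
  P(4)·log₂(P(4)/Q(4)) = 0.0099·log₂(0.0099/0.2) = -0.04293
  P(5)·log₂(P(5)/Q(5)) = 0.1582·log₂(0.1582/0.2) = -0.05351

D_KL(P||Q) = -0.10549 - 0.09194 + 1.05901 - 0.04293 - 0.05351 = 0.76514 ≈ 0.7651 bits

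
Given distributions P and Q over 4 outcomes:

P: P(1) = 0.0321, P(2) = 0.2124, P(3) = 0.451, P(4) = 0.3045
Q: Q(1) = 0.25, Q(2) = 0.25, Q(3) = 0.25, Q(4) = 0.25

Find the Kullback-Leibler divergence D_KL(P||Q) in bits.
0.3255 bits

D_KL(P||Q) = Σ P(x) log₂(P(x)/Q(x))

Computing term by term:
  P(1)·log₂(P(1)/Q(1)) = 0.0321·log₂(0.0321/0.25) = -0.09506
  P(2)·log₂(P(2)/Q(2)) = 0.2124·log₂(0.2124/0.25) = -0.04994
  P(3)·log₂(P(3)/Q(3)) = 0.451·log₂(0.451/0.25) = 0.38389
  P(4)·log₂(P(4)/Q(4)) = 0.3045·log₂(0.3045/0.25) = 0.08663

D_KL(P||Q) = -0.09506 - 0.04994 + 0.38389 + 0.08663 = 0.32552 ≈ 0.3255 bits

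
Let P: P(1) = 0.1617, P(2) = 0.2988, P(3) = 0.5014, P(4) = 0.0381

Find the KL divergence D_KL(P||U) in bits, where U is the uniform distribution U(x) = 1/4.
0.3752 bits

U(i) = 1/4 for all i

D_KL(P||U) = Σ P(x) log₂(P(x) / (1/4))
           = Σ P(x) log₂(P(x)) + log₂(4)
           = log₂(4) - H(P)

H(P) = -Σ P(x) log₂(P(x)):
  -P(1)·log₂(P(1)) = -(0.1617)·log₂(0.1617) = 0.42505
  -P(2)·log₂(P(2)) = -(0.2988)·log₂(0.2988) = 0.52073
  -P(3)·log₂(P(3)) = -(0.5014)·log₂(0.5014) = 0.49938
  -P(4)·log₂(P(4)) = -(0.0381)·log₂(0.0381) = 0.17961
H(P) = 0.42505 + 0.52073 + 0.49938 + 0.17961 = 1.62477 bits

log₂(4) = 2.00000 bits

D_KL(P||U) = 2.00000 - 1.62477 = 0.37523 ≈ 0.3752 bits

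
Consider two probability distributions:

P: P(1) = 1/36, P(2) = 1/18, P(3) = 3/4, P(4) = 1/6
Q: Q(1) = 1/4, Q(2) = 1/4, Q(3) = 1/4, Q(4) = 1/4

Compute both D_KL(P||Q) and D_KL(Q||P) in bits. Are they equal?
D_KL(P||Q) = 0.8826 bits, D_KL(Q||P) = 1.0850 bits. No, they are not equal.

D_KL(P||Q) = Σ P(x) log₂(P(x)/Q(x))

Computing term by term:
  P(1)·log₂(P(1)/Q(1)) = (1/36)·log₂((1/36)/(1/4)) = -0.08805
  P(2)·log₂(P(2)/Q(2)) = (1/18)·log₂((1/18)/(1/4)) = -0.12055
  P(3)·log₂(P(3)/Q(3)) = (3/4)·log₂((3/4)/(1/4)) = 1.18872
  P(4)·log₂(P(4)/Q(4)) = (1/6)·log₂((1/6)/(1/4)) = -0.09749

D_KL(P||Q) = -0.08805 - 0.12055 + 1.18872 - 0.09749 = 0.88263 ≈ 0.8826 bits

D_KL(Q||P) = Σ Q(x) log₂(Q(x)/P(x))

Computing term by term:
  Q(1)·log₂(Q(1)/P(1)) = (1/4)·log₂((1/4)/(1/36)) = 0.79248
  Q(2)·log₂(Q(2)/P(2)) = (1/4)·log₂((1/4)/(1/18)) = 0.54248
  Q(3)·log₂(Q(3)/P(3)) = (1/4)·log₂((1/4)/(3/4)) = -0.39624
  Q(4)·log₂(Q(4)/P(4)) = (1/4)·log₂((1/4)/(1/6)) = 0.14624

D_KL(Q||P) = 0.79248 + 0.54248 - 0.39624 + 0.14624 = 1.08496 ≈ 1.0850 bits

These are NOT equal (difference: 0.2024 bits). KL divergence is asymmetric: D_KL(P||Q) ≠ D_KL(Q||P) in general.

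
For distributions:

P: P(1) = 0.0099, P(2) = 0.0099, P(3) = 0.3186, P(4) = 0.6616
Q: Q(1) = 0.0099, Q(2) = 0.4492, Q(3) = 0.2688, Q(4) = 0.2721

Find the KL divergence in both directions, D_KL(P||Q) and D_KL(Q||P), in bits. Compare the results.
D_KL(P||Q) = 0.8717 bits, D_KL(Q||P) = 2.0576 bits. D_KL(Q||P) is larger than D_KL(P||Q) by 1.1859 bits; the two directions differ.

D_KL(P||Q) = Σ P(x) log₂(P(x)/Q(x))

Computing term by term:
  P(1)·log₂(P(1)/Q(1)) = 0.0099·log₂(0.0099/0.0099) = 0.00000
  P(2)·log₂(P(2)/Q(2)) = 0.0099·log₂(0.0099/0.4492) = -0.05449
  P(3)·log₂(P(3)/Q(3)) = 0.3186·log₂(0.3186/0.2688) = 0.07812
  P(4)·log₂(P(4)/Q(4)) = 0.6616·log₂(0.6616/0.2721) = 0.84805

D_KL(P||Q) = 0.00000 - 0.05449 + 0.07812 + 0.84805 = 0.87168 ≈ 0.8717 bits

D_KL(Q||P) = Σ Q(x) log₂(Q(x)/P(x))

Computing term by term:
  Q(1)·log₂(Q(1)/P(1)) = 0.0099·log₂(0.0099/0.0099) = 0.00000
  Q(2)·log₂(Q(2)/P(2)) = 0.4492·log₂(0.4492/0.0099) = 2.47230
  Q(3)·log₂(Q(3)/P(3)) = 0.2688·log₂(0.2688/0.3186) = -0.06591
  Q(4)·log₂(Q(4)/P(4)) = 0.2721·log₂(0.2721/0.6616) = -0.34878

D_KL(Q||P) = 0.00000 + 2.47230 - 0.06591 - 0.34878 = 2.05761 ≈ 2.0576 bits

These are NOT equal (difference: 1.1859 bits). KL divergence is asymmetric: D_KL(P||Q) ≠ D_KL(Q||P) in general.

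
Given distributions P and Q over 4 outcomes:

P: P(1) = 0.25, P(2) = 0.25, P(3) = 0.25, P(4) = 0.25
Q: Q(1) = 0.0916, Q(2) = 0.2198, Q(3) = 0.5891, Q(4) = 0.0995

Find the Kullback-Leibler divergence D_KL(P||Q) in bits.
0.4317 bits

D_KL(P||Q) = Σ P(x) log₂(P(x)/Q(x))

Computing term by term:
  P(1)·log₂(P(1)/Q(1)) = 0.25·log₂(0.25/0.0916) = 0.36213
  P(2)·log₂(P(2)/Q(2)) = 0.25·log₂(0.25/0.2198) = 0.04643
  P(3)·log₂(P(3)/Q(3)) = 0.25·log₂(0.25/0.5891) = -0.30915
  P(4)·log₂(P(4)/Q(4)) = 0.25·log₂(0.25/0.0995) = 0.33229

D_KL(P||Q) = 0.36213 + 0.04643 - 0.30915 + 0.33229 = 0.43170 ≈ 0.4317 bits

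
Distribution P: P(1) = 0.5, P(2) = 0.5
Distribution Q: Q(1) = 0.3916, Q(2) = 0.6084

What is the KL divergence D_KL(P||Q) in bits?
0.0347 bits

D_KL(P||Q) = Σ P(x) log₂(P(x)/Q(x))

Computing term by term:
  P(1)·log₂(P(1)/Q(1)) = 0.5·log₂(0.5/0.3916) = 0.17627
  P(2)·log₂(P(2)/Q(2)) = 0.5·log₂(0.5/0.6084) = -0.14155

D_KL(P||Q) = 0.17627 - 0.14155 = 0.03472 ≈ 0.0347 bits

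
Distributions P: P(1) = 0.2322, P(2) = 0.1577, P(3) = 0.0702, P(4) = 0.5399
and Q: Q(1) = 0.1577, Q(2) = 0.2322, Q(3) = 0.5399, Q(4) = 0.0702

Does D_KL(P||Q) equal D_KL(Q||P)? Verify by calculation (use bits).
D_KL(P||Q) = 1.4240 bits, D_KL(Q||P) = 1.4240 bits. Yes — for this pair D_KL(P||Q) = D_KL(Q||P).

D_KL(P||Q) = Σ P(x) log₂(P(x)/Q(x))

Computing term by term:
  P(1)·log₂(P(1)/Q(1)) = 0.2322·log₂(0.2322/0.1577) = 0.12961
  P(2)·log₂(P(2)/Q(2)) = 0.1577·log₂(0.1577/0.2322) = -0.08803
  P(3)·log₂(P(3)/Q(3)) = 0.0702·log₂(0.0702/0.5399) = -0.20661
  P(4)·log₂(P(4)/Q(4)) = 0.5399·log₂(0.5399/0.0702) = 1.58901

D_KL(P||Q) = 0.12961 - 0.08803 - 0.20661 + 1.58901 = 1.42398 ≈ 1.4240 bits

D_KL(Q||P) = Σ Q(x) log₂(Q(x)/P(x))

Computing term by term:
  Q(1)·log₂(Q(1)/P(1)) = 0.1577·log₂(0.1577/0.2322) = -0.08803
  Q(2)·log₂(Q(2)/P(2)) = 0.2322·log₂(0.2322/0.1577) = 0.12961
  Q(3)·log₂(Q(3)/P(3)) = 0.5399·log₂(0.5399/0.0702) = 1.58901
  Q(4)·log₂(Q(4)/P(4)) = 0.0702·log₂(0.0702/0.5399) = -0.20661

D_KL(Q||P) = -0.08803 + 0.12961 + 1.58901 - 0.20661 = 1.42398 ≈ 1.4240 bits

These ARE equal here. Q is P with outcomes relabeled (Q(1) = P(2), Q(2) = P(1), Q(3) = P(4), Q(4) = P(3)) by a relabeling that is its own inverse, so the two sums contain exactly the same terms in a different order. This is a special case — KL divergence is not symmetric in general: D_KL(P||Q) ≠ D_KL(Q||P) for most P, Q.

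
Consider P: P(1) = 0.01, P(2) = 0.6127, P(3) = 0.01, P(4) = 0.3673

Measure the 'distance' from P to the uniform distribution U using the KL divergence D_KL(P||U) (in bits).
0.9034 bits

U(i) = 1/4 for all i

D_KL(P||U) = Σ P(x) log₂(P(x) / (1/4))
           = Σ P(x) log₂(P(x)) + log₂(4)
           = log₂(4) - H(P)

H(P) = -Σ P(x) log₂(P(x)):
  -P(1)·log₂(P(1)) = -(0.01)·log₂(0.01) = 0.06644
  -P(2)·log₂(P(2)) = -(0.6127)·log₂(0.6127) = 0.43302
  -P(3)·log₂(P(3)) = -(0.01)·log₂(0.01) = 0.06644
  -P(4)·log₂(P(4)) = -(0.3673)·log₂(0.3673) = 0.53074
H(P) = 0.06644 + 0.43302 + 0.06644 + 0.53074 = 1.09664 bits

log₂(4) = 2.00000 bits

D_KL(P||U) = 2.00000 - 1.09664 = 0.90336 ≈ 0.9034 bits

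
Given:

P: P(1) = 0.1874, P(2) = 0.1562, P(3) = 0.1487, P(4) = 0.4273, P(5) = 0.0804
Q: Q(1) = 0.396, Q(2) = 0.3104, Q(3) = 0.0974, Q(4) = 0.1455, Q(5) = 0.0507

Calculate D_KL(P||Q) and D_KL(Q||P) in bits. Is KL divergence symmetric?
D_KL(P||Q) = 0.4513 bits, D_KL(Q||P) = 0.4156 bits. No, KL divergence is not symmetric.

D_KL(P||Q) = Σ P(x) log₂(P(x)/Q(x))

Computing term by term:
  P(1)·log₂(P(1)/Q(1)) = 0.1874·log₂(0.1874/0.396) = -0.20228
  P(2)·log₂(P(2)/Q(2)) = 0.1562·log₂(0.1562/0.3104) = -0.15475
  P(3)·log₂(P(3)/Q(3)) = 0.1487·log₂(0.1487/0.0974) = 0.09077
  P(4)·log₂(P(4)/Q(4)) = 0.4273·log₂(0.4273/0.1455) = 0.66412
  P(5)·log₂(P(5)/Q(5)) = 0.0804·log₂(0.0804/0.0507) = 0.05348

D_KL(P||Q) = -0.20228 - 0.15475 + 0.09077 + 0.66412 + 0.05348 = 0.45134 ≈ 0.4513 bits

D_KL(Q||P) = Σ Q(x) log₂(Q(x)/P(x))

Computing term by term:
  Q(1)·log₂(Q(1)/P(1)) = 0.396·log₂(0.396/0.1874) = 0.42743
  Q(2)·log₂(Q(2)/P(2)) = 0.3104·log₂(0.3104/0.1562) = 0.30752
  Q(3)·log₂(Q(3)/P(3)) = 0.0974·log₂(0.0974/0.1487) = -0.05945
  Q(4)·log₂(Q(4)/P(4)) = 0.1455·log₂(0.1455/0.4273) = -0.22614
  Q(5)·log₂(Q(5)/P(5)) = 0.0507·log₂(0.0507/0.0804) = -0.03373

D_KL(Q||P) = 0.42743 + 0.30752 - 0.05945 - 0.22614 - 0.03373 = 0.41563 ≈ 0.4156 bits

These are NOT equal (difference: 0.0357 bits). KL divergence is asymmetric: D_KL(P||Q) ≠ D_KL(Q||P) in general.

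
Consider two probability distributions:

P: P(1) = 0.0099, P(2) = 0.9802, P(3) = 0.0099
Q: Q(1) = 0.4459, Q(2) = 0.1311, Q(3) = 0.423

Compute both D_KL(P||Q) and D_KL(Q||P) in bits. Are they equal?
D_KL(P||Q) = 2.7369 bits, D_KL(Q||P) = 4.3603 bits. No, they are not equal.

D_KL(P||Q) = Σ P(x) log₂(P(x)/Q(x))

Computing term by term:
  P(1)·log₂(P(1)/Q(1)) = 0.0099·log₂(0.0099/0.4459) = -0.05438
  P(2)·log₂(P(2)/Q(2)) = 0.9802·log₂(0.9802/0.1311) = 2.84494
  P(3)·log₂(P(3)/Q(3)) = 0.0099·log₂(0.0099/0.423) = -0.05363

D_KL(P||Q) = -0.05438 + 2.84494 - 0.05363 = 2.73693 ≈ 2.7369 bits

D_KL(Q||P) = Σ Q(x) log₂(Q(x)/P(x))

Computing term by term:
  Q(1)·log₂(Q(1)/P(1)) = 0.4459·log₂(0.4459/0.0099) = 2.44939
  Q(2)·log₂(Q(2)/P(2)) = 0.1311·log₂(0.1311/0.9802) = -0.38051
  Q(3)·log₂(Q(3)/P(3)) = 0.423·log₂(0.423/0.0099) = 2.29143

D_KL(Q||P) = 2.44939 - 0.38051 + 2.29143 = 4.36031 ≈ 4.3603 bits

These are NOT equal (difference: 1.6234 bits). KL divergence is asymmetric: D_KL(P||Q) ≠ D_KL(Q||P) in general.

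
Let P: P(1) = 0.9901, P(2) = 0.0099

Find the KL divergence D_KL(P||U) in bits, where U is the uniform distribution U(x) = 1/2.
0.9199 bits

U(i) = 1/2 for all i

D_KL(P||U) = Σ P(x) log₂(P(x) / (1/2))
           = Σ P(x) log₂(P(x)) + log₂(2)
           = log₂(2) - H(P)

H(P) = -Σ P(x) log₂(P(x)):
  -P(1)·log₂(P(1)) = -(0.9901)·log₂(0.9901) = 0.01421
  -P(2)·log₂(P(2)) = -(0.0099)·log₂(0.0099) = 0.06592
H(P) = 0.01421 + 0.06592 = 0.08013 bits

log₂(2) = 1.00000 bits

D_KL(P||U) = 1.00000 - 0.08013 = 0.91987 ≈ 0.9199 bits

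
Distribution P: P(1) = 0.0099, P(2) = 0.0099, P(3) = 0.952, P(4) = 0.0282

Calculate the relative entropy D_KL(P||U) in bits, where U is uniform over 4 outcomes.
1.6554 bits

U(i) = 1/4 for all i

D_KL(P||U) = Σ P(x) log₂(P(x) / (1/4))
           = Σ P(x) log₂(P(x)) + log₂(4)
           = log₂(4) - H(P)

H(P) = -Σ P(x) log₂(P(x)):
  -P(1)·log₂(P(1)) = -(0.0099)·log₂(0.0099) = 0.06592
  -P(2)·log₂(P(2)) = -(0.0099)·log₂(0.0099) = 0.06592
  -P(3)·log₂(P(3)) = -(0.952)·log₂(0.952) = 0.06756
  -P(4)·log₂(P(4)) = -(0.0282)·log₂(0.0282) = 0.14518
H(P) = 0.06592 + 0.06592 + 0.06756 + 0.14518 = 0.34458 bits

log₂(4) = 2.00000 bits

D_KL(P||U) = 2.00000 - 0.34458 = 1.65542 ≈ 1.6554 bits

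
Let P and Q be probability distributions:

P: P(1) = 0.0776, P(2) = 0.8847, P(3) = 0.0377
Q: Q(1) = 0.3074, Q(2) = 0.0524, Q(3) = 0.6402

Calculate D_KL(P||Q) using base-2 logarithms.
3.2993 bits

D_KL(P||Q) = Σ P(x) log₂(P(x)/Q(x))

Computing term by term:
  P(1)·log₂(P(1)/Q(1)) = 0.0776·log₂(0.0776/0.3074) = -0.15411
  P(2)·log₂(P(2)/Q(2)) = 0.8847·log₂(0.8847/0.0524) = 3.60741
  P(3)·log₂(P(3)/Q(3)) = 0.0377·log₂(0.0377/0.6402) = -0.15404

D_KL(P||Q) = -0.15411 + 3.60741 - 0.15404 = 3.29926 ≈ 3.2993 bits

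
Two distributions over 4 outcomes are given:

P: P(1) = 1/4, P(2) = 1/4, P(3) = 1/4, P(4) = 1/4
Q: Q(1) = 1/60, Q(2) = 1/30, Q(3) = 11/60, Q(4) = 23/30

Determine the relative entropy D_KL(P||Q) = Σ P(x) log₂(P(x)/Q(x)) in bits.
1.4111 bits

D_KL(P||Q) = Σ P(x) log₂(P(x)/Q(x))

Computing term by term:
  P(1)·log₂(P(1)/Q(1)) = (1/4)·log₂((1/4)/(1/60)) = 0.97672
  P(2)·log₂(P(2)/Q(2)) = (1/4)·log₂((1/4)/(1/30)) = 0.72672
  P(3)·log₂(P(3)/Q(3)) = (1/4)·log₂((1/4)/(11/60)) = 0.11186
  P(4)·log₂(P(4)/Q(4)) = (1/4)·log₂((1/4)/(23/30)) = -0.40417

D_KL(P||Q) = 0.97672 + 0.72672 + 0.11186 - 0.40417 = 1.41113 ≈ 1.4111 bits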